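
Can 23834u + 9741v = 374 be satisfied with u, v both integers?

gcd(23834, 9741):
  23834 = 2*9741 + 4352
  9741 = 2*4352 + 1037
  4352 = 4*1037 + 204
  1037 = 5*204 + 17
  204 = 12*17
so gcd(23834, 9741) = 17.
17 divides 374, so integer solutions exist.

yes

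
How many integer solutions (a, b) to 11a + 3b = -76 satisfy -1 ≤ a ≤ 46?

16

gcd(11, 3) = 1.
By Bézout, 11×(-1) + 3×(4) = 1.
Particular solution: (1, -29).
General solution: a = 1 + 3t, b = -29 - 11t for integer t.
-1 ≤ 1 + 3t ≤ 46 gives t ∈ [0, 15], which is 16 values.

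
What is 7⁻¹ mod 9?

4

gcd(9, 7) = 1.
By Bézout, 7*(4) + 9*(-3) = 1.
So 7*4 ≡ 1 (mod 9), and 4 mod 9 = 4.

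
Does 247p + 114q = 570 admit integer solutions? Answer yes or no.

yes

gcd(247, 114) = 19.
19 divides 570, so integer solutions exist.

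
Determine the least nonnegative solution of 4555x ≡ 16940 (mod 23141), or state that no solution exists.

4068

gcd(23141, 4555):
  23141 = 5·4555 + 366
  4555 = 12·366 + 163
  366 = 2·163 + 40
  163 = 4·40 + 3
  40 = 13·3 + 1
  3 = 3·1
so gcd(23141, 4555) = 1.
1 divides 16940, so solutions exist.
Back-substitute for Bézout coefficients:
  1 = 40 - 13·3
  ... = 4555·(-7524) + 23141·(1481)
So 4555·(-7524) ≡ 1 (mod 23141); multiply by 16940: x ≡ -127456560 (mod 23141).
Smallest nonnegative: x = -127456560 mod 23141 = 4068.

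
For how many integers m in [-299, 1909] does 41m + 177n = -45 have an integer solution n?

gcd(177, 41) = 1.
By Bézout, 41×(-82) + 177×(19) = 1.
Particular solution: (150, -35).
General solution: m = 150 + 177t, n = -35 - 41t for integer t.
-299 ≤ 150 + 177t ≤ 1909 gives t ∈ [-2, 9], which is 12 values.

12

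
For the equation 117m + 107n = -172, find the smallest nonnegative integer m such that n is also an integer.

47

gcd(117, 107):
  117 = 1×107 + 10
  107 = 10×10 + 7
  10 = 1×7 + 3
  7 = 2×3 + 1
  3 = 3×1
so gcd(117, 107) = 1.
1 divides -172, so solutions exist.
Back-substitute for Bézout coefficients:
  1 = 7 - 2×3
  ... = 117×(-32) + 107×(35)
Scale by -172/1 = -172: (m₀, n₀) = (5504, -6020).
General solution: m = 5504 + 107t, n = -6020 - 117t for integer t.
m ≥ 0: smallest is 5504 mod 107 = 47 (at t = -51), with n = -53.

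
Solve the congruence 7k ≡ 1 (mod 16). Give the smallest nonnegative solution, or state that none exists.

7

gcd(16, 7) = 1  (16 = 2·7 + 2, 7 = 3·2 + 1, 2 = 2·1).
1 divides 1, so solutions exist.
Back-substituting, 7·(7) + 16·(-3) = 1.
So 7·(7) ≡ 1 (mod 16); multiply by 1: k ≡ 7 (mod 16).
Smallest nonnegative: k = 7 mod 16 = 7.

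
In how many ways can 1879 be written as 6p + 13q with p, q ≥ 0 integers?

24

gcd(13, 6) = 1.
By Bézout, 6×(-2) + 13×(1) = 1.
One solution: (12, 139).
General: p = 12 + 13t, q = 139 - 6t.
p ≥ 0 ⇒ t ≥ 0; q ≥ 0 ⇒ t ≤ 23. So t ∈ [0, 23]: 24 solutions.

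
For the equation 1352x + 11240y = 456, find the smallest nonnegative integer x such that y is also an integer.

283

gcd(11240, 1352):
  11240 = 8×1352 + 424
  1352 = 3×424 + 80
  424 = 5×80 + 24
  80 = 3×24 + 8
  24 = 3×8
so gcd(11240, 1352) = 8.
8 divides 456, so solutions exist.
Back-substitute for Bézout coefficients:
  8 = 80 - 3×24
  ... = 1352×(424) + 11240×(-51)
Scale by 456/8 = 57: (x₀, y₀) = (24168, -2907).
General solution: x = 24168 + 1405t, y = -2907 - 169t for integer t.
x ≥ 0: smallest is 24168 mod 1405 = 283 (at t = -17), with y = -34.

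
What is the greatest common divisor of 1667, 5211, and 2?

gcd(5211, 1667) = 1  (5211 = 3·1667 + 210, 1667 = 7·210 + 197, 210 = 1·197 + 13, 197 = 15·13 + 2, 13 = 6·2 + 1, 2 = 2·1).
gcd(1, 2) = 1.

1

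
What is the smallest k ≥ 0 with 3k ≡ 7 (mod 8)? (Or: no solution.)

gcd(8, 3) = 1  (8 = 2*3 + 2, 3 = 1*2 + 1, 2 = 2*1).
1 divides 7, so solutions exist.
Back-substituting, 3*(3) + 8*(-1) = 1.
So 3*(3) ≡ 1 (mod 8); multiply by 7: k ≡ 21 (mod 8).
Smallest nonnegative: k = 21 mod 8 = 5.

5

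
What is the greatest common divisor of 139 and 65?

gcd(139, 65) = 1  (139 = 2×65 + 9, 65 = 7×9 + 2, 9 = 4×2 + 1, 2 = 2×1).

1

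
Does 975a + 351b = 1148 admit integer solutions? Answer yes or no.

gcd(975, 351) = 39  (975 = 2·351 + 273, 351 = 1·273 + 78, 273 = 3·78 + 39, 78 = 2·39).
39 does not divide 1148 (remainder 17), so no integer solutions.

no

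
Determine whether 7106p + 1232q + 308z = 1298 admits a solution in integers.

gcd(7106, 1232) = 22  (7106 = 5·1232 + 946, 1232 = 1·946 + 286, 946 = 3·286 + 88, 286 = 3·88 + 22, 88 = 4·22).
gcd(22, 308) = 22.
22 divides 1298, so integer solutions exist.

yes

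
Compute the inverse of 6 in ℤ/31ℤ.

26

gcd(31, 6) = 1.
By Bézout, 6*(-5) + 31*(1) = 1.
So 6*-5 ≡ 1 (mod 31), and -5 mod 31 = 26.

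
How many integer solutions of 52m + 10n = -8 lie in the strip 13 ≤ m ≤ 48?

gcd(52, 10) = 2  (52 = 5×10 + 2, 10 = 5×2).
Back-substituting, 52×(1) + 10×(-5) = 2.
Scale by -4: particular solution (-4, 20); reduce m mod 5: (1, -6).
General solution: m = 1 + 5t, n = -6 - 26t for integer t.
13 ≤ 1 + 5t ≤ 48 gives t ∈ [3, 9], which is 7 values.

7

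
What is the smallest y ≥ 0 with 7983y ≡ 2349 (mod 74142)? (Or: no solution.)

gcd(74142, 7983) = 9.
9 divides 2349, so solutions exist.
By Bézout, 7983×(743) + 74142×(-80) = 9.
So 7983×(743) ≡ 9 (mod 74142); multiply by 261: y ≡ 193923 (mod 8238).
Smallest nonnegative: y = 193923 mod 8238 = 4449.

4449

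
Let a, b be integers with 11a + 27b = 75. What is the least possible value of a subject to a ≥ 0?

gcd(27, 11) = 1  (27 = 2·11 + 5, 11 = 2·5 + 1, 5 = 5·1).
1 divides 75, so solutions exist.
Back-substituting, 11·(5) + 27·(-2) = 1.
Scale by 75/1 = 75: (a₀, b₀) = (375, -150).
General solution: a = 375 + 27t, b = -150 - 11t for integer t.
a ≥ 0: smallest is 375 mod 27 = 24 (at t = -13), with b = -7.

24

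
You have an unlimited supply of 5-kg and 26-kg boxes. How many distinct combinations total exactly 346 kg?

3

Need nonnegative integers with 5j + 26k = 346.
gcd(5, 26) = 1, and 5·(-5) + 26·(1) = 1.
So (j₀, k₀) = (-1730, 346); general j = -1730 + 26t, k = 346 - 5t.
j ≥ 0 ⇒ t ≥ 67; k ≥ 0 ⇒ t ≤ 69. That's 3 values of t.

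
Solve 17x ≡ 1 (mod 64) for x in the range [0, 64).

49

gcd(64, 17) = 1  (64 = 3×17 + 13, 17 = 1×13 + 4, 13 = 3×4 + 1, 4 = 4×1).
Back-substituting, 17×(-15) + 64×(4) = 1.
So 17×-15 ≡ 1 (mod 64), and -15 mod 64 = 49.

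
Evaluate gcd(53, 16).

gcd(53, 16) = 1  (53 = 3·16 + 5, 16 = 3·5 + 1, 5 = 5·1).

1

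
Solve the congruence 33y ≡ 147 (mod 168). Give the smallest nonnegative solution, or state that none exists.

35

gcd(168, 33) = 3  (168 = 5·33 + 3, 33 = 11·3).
3 divides 147, so solutions exist.
Back-substituting, 33·(-5) + 168·(1) = 3.
So 33·(-5) ≡ 3 (mod 168); multiply by 49: y ≡ -245 (mod 56).
Smallest nonnegative: y = -245 mod 56 = 35.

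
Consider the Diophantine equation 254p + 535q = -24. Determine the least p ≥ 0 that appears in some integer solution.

gcd(535, 254):
  535 = 2*254 + 27
  254 = 9*27 + 11
  27 = 2*11 + 5
  11 = 2*5 + 1
  5 = 5*1
so gcd(535, 254) = 1.
1 divides -24, so solutions exist.
Back-substitute for Bézout coefficients:
  1 = 11 - 2*5
  ... = 254*(99) + 535*(-47)
Scale by -24/1 = -24: (p₀, q₀) = (-2376, 1128).
General solution: p = -2376 + 535t, q = 1128 - 254t for integer t.
p ≥ 0: smallest is -2376 mod 535 = 299 (at t = 5), with q = -142.

299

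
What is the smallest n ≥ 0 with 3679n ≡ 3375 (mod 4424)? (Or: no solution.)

gcd(4424, 3679) = 1  (4424 = 1*3679 + 745, 3679 = 4*745 + 699, 745 = 1*699 + 46, 699 = 15*46 + 9, 46 = 5*9 + 1, 9 = 9*1).
1 divides 3375, so solutions exist.
Back-substituting, 3679*(-481) + 4424*(400) = 1.
So 3679*(-481) ≡ 1 (mod 4424); multiply by 3375: n ≡ -1623375 (mod 4424).
Smallest nonnegative: n = -1623375 mod 4424 = 233.

233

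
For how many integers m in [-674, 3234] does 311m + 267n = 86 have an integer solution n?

15

gcd(311, 267) = 1.
By Bézout, 311×(-91) + 267×(106) = 1.
Particular solution: (184, -214).
General solution: m = 184 + 267t, n = -214 - 311t for integer t.
-674 ≤ 184 + 267t ≤ 3234 gives t ∈ [-3, 11], which is 15 values.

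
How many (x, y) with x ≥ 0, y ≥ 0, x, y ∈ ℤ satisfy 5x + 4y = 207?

gcd(5, 4):
  5 = 1·4 + 1
  4 = 4·1
so gcd(5, 4) = 1.
Back-substitute for Bézout coefficients:
  1 = 5 - 1·4
  ... = 5·(1) + 4·(-1)
Scale by 207: one solution is (207, -207). Reduce x mod 4: (3, 48).
General: x = 3 + 4t, y = 48 - 5t.
x ≥ 0 ⇒ t ≥ 0; y ≥ 0 ⇒ t ≤ 9. So t ∈ [0, 9]: 10 solutions.

10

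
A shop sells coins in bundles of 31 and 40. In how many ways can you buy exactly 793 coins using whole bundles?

1

Need nonnegative integers with 31j + 40k = 793.
gcd(31, 40) = 1, and 31·(-9) + 40·(7) = 1.
So (j₀, k₀) = (-7137, 5551); general j = -7137 + 40t, k = 5551 - 31t.
j ≥ 0 ⇒ t ≥ 179; k ≥ 0 ⇒ t ≤ 179. That's 1 value of t.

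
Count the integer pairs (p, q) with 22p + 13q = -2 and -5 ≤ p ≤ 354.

gcd(22, 13) = 1.
By Bézout, 22·(3) + 13·(-5) = 1.
Particular solution: (7, -12).
General solution: p = 7 + 13t, q = -12 - 22t for integer t.
-5 ≤ 7 + 13t ≤ 354 gives t ∈ [0, 26], which is 27 values.

27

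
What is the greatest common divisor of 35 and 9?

gcd(35, 9):
  35 = 3×9 + 8
  9 = 1×8 + 1
  8 = 8×1
so gcd(35, 9) = 1.

1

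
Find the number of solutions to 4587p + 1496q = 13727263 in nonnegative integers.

gcd(4587, 1496) = 11.
By Bézout, 4587·(-15) + 1496·(46) = 11.
One solution: (45, 9038).
General: p = 45 + 136t, q = 9038 - 417t.
p ≥ 0 ⇒ t ≥ 0; q ≥ 0 ⇒ t ≤ 21. So t ∈ [0, 21]: 22 solutions.

22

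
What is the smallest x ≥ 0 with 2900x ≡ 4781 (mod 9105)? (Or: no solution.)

no solution

gcd(9105, 2900) = 5.
5 does not divide 4781, so the congruence has no solution.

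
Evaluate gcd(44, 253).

gcd(253, 44) = 11  (253 = 5*44 + 33, 44 = 1*33 + 11, 33 = 3*11).

11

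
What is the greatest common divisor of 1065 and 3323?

1

gcd(3323, 1065):
  3323 = 3*1065 + 128
  1065 = 8*128 + 41
  128 = 3*41 + 5
  41 = 8*5 + 1
  5 = 5*1
so gcd(3323, 1065) = 1.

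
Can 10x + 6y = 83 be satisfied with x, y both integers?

gcd(10, 6) = 2  (10 = 1*6 + 4, 6 = 1*4 + 2, 4 = 2*2).
2 does not divide 83 (remainder 1), so no integer solutions.

no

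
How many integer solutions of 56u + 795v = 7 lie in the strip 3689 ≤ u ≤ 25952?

gcd(795, 56):
  795 = 14*56 + 11
  56 = 5*11 + 1
  11 = 11*1
so gcd(795, 56) = 1.
Back-substitute for Bézout coefficients:
  1 = 56 - 5*11
  ... = 56*(71) + 795*(-5)
Scale by 7: particular solution (497, -35); reduce u mod 795: (497, -35).
General solution: u = 497 + 795t, v = -35 - 56t for integer t.
3689 ≤ 497 + 795t ≤ 25952 gives t ∈ [5, 32], which is 28 values.

28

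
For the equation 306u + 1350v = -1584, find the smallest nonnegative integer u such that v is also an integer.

gcd(1350, 306) = 18  (1350 = 4*306 + 126, 306 = 2*126 + 54, 126 = 2*54 + 18, 54 = 3*18).
18 divides -1584, so solutions exist.
Back-substituting, 306*(-22) + 1350*(5) = 18.
Scale by -1584/18 = -88: (u₀, v₀) = (1936, -440).
General solution: u = 1936 + 75t, v = -440 - 17t for integer t.
u ≥ 0: smallest is 1936 mod 75 = 61 (at t = -25), with v = -15.

61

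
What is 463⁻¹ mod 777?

631

gcd(777, 463):
  777 = 1*463 + 314
  463 = 1*314 + 149
  314 = 2*149 + 16
  149 = 9*16 + 5
  16 = 3*5 + 1
  5 = 5*1
so gcd(777, 463) = 1.
Back-substitute for Bézout coefficients:
  1 = 16 - 3*5
  ... = 463*(-146) + 777*(87)
So 463*-146 ≡ 1 (mod 777), and -146 mod 777 = 631.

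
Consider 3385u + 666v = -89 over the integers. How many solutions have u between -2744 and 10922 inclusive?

gcd(3385, 666):
  3385 = 5·666 + 55
  666 = 12·55 + 6
  55 = 9·6 + 1
  6 = 6·1
so gcd(3385, 666) = 1.
Back-substitute for Bézout coefficients:
  1 = 55 - 9·6
  ... = 3385·(109) + 666·(-554)
Scale by -89: particular solution (-9701, 49306); reduce u mod 666: (289, -1469).
General solution: u = 289 + 666t, v = -1469 - 3385t for integer t.
-2744 ≤ 289 + 666t ≤ 10922 gives t ∈ [-4, 15], which is 20 values.

20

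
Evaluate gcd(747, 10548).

9

gcd(10548, 747):
  10548 = 14*747 + 90
  747 = 8*90 + 27
  90 = 3*27 + 9
  27 = 3*9
so gcd(10548, 747) = 9.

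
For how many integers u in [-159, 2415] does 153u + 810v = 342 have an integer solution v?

29

gcd(810, 153) = 9  (810 = 5·153 + 45, 153 = 3·45 + 18, 45 = 2·18 + 9, 18 = 2·9).
Back-substituting, 153·(-37) + 810·(7) = 9.
Scale by 38: particular solution (-1406, 266); reduce u mod 90: (34, -6).
General solution: u = 34 + 90t, v = -6 - 17t for integer t.
-159 ≤ 34 + 90t ≤ 2415 gives t ∈ [-2, 26], which is 29 values.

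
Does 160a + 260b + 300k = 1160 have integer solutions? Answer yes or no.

yes

gcd(260, 160):
  260 = 1*160 + 100
  160 = 1*100 + 60
  100 = 1*60 + 40
  60 = 1*40 + 20
  40 = 2*20
so gcd(260, 160) = 20.
gcd(20, 300) = 20.
20 divides 1160, so integer solutions exist.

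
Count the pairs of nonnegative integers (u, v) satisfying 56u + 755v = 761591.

18

gcd(755, 56) = 1.
By Bézout, 56*(-364) + 755*(27) = 1.
One solution: (266, 989).
General: u = 266 + 755t, v = 989 - 56t.
u ≥ 0 ⇒ t ≥ 0; v ≥ 0 ⇒ t ≤ 17. So t ∈ [0, 17]: 18 solutions.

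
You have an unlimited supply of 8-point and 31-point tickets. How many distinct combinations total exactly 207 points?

Need nonnegative integers with 8j + 31k = 207.
gcd(8, 31) = 1, and 8·(4) + 31·(-1) = 1.
So (j₀, k₀) = (828, -207); general j = 828 + 31t, k = -207 - 8t.
j ≥ 0 ⇒ t ≥ -26; k ≥ 0 ⇒ t ≤ -26. That's 1 value of t.

1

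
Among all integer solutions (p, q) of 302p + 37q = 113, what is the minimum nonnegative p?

25

gcd(302, 37):
  302 = 8×37 + 6
  37 = 6×6 + 1
  6 = 6×1
so gcd(302, 37) = 1.
1 divides 113, so solutions exist.
Back-substitute for Bézout coefficients:
  1 = 37 - 6×6
  ... = 302×(-6) + 37×(49)
Scale by 113/1 = 113: (p₀, q₀) = (-678, 5537).
General solution: p = -678 + 37t, q = 5537 - 302t for integer t.
p ≥ 0: smallest is -678 mod 37 = 25 (at t = 19), with q = -201.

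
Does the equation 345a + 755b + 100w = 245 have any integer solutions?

yes

gcd(755, 345):
  755 = 2×345 + 65
  345 = 5×65 + 20
  65 = 3×20 + 5
  20 = 4×5
so gcd(755, 345) = 5.
gcd(5, 100) = 5.
5 divides 245, so integer solutions exist.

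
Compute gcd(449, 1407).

gcd(1407, 449):
  1407 = 3*449 + 60
  449 = 7*60 + 29
  60 = 2*29 + 2
  29 = 14*2 + 1
  2 = 2*1
so gcd(1407, 449) = 1.

1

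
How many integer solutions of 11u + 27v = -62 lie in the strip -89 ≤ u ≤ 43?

5

gcd(27, 11) = 1  (27 = 2*11 + 5, 11 = 2*5 + 1, 5 = 5*1).
Back-substituting, 11*(5) + 27*(-2) = 1.
Scale by -62: particular solution (-310, 124); reduce u mod 27: (14, -8).
General solution: u = 14 + 27t, v = -8 - 11t for integer t.
-89 ≤ 14 + 27t ≤ 43 gives t ∈ [-3, 1], which is 5 values.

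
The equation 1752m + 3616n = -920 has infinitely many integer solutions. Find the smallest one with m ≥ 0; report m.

gcd(3616, 1752):
  3616 = 2*1752 + 112
  1752 = 15*112 + 72
  112 = 1*72 + 40
  72 = 1*40 + 32
  40 = 1*32 + 8
  32 = 4*8
so gcd(3616, 1752) = 8.
8 divides -920, so solutions exist.
Back-substitute for Bézout coefficients:
  8 = 40 - 1*32
  ... = 1752*(-97) + 3616*(47)
Scale by -920/8 = -115: (m₀, n₀) = (11155, -5405).
General solution: m = 11155 + 452t, n = -5405 - 219t for integer t.
m ≥ 0: smallest is 11155 mod 452 = 307 (at t = -24), with n = -149.

307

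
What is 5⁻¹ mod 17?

7

gcd(17, 5) = 1  (17 = 3·5 + 2, 5 = 2·2 + 1, 2 = 2·1).
Back-substituting, 5·(7) + 17·(-2) = 1.
So 5·7 ≡ 1 (mod 17), and 7 mod 17 = 7.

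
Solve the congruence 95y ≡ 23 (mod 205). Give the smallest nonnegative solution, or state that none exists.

gcd(205, 95):
  205 = 2*95 + 15
  95 = 6*15 + 5
  15 = 3*5
so gcd(205, 95) = 5.
5 does not divide 23, so the congruence has no solution.

no solution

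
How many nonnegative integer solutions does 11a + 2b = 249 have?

11

gcd(11, 2):
  11 = 5·2 + 1
  2 = 2·1
so gcd(11, 2) = 1.
Back-substitute for Bézout coefficients:
  1 = 11 - 5·2
  ... = 11·(1) + 2·(-5)
Scale by 249: one solution is (249, -1245). Reduce a mod 2: (1, 119).
General: a = 1 + 2t, b = 119 - 11t.
a ≥ 0 ⇒ t ≥ 0; b ≥ 0 ⇒ t ≤ 10. So t ∈ [0, 10]: 11 solutions.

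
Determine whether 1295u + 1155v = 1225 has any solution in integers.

yes

gcd(1295, 1155) = 35  (1295 = 1·1155 + 140, 1155 = 8·140 + 35, 140 = 4·35).
35 divides 1225, so integer solutions exist.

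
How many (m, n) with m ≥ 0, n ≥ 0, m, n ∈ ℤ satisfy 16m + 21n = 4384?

gcd(21, 16) = 1  (21 = 1*16 + 5, 16 = 3*5 + 1, 5 = 5*1).
Back-substituting, 16*(4) + 21*(-3) = 1.
Scale by 4384: one solution is (17536, -13152). Reduce m mod 21: (1, 208).
General: m = 1 + 21t, n = 208 - 16t.
m ≥ 0 ⇒ t ≥ 0; n ≥ 0 ⇒ t ≤ 13. So t ∈ [0, 13]: 14 solutions.

14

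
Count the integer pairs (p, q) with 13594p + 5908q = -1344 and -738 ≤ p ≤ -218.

2

gcd(13594, 5908) = 14  (13594 = 2×5908 + 1778, 5908 = 3×1778 + 574, 1778 = 3×574 + 56, 574 = 10×56 + 14, 56 = 4×14).
Back-substituting, 13594×(-103) + 5908×(237) = 14.
Scale by -96: particular solution (9888, -22752); reduce p mod 422: (182, -419).
General solution: p = 182 + 422t, q = -419 - 971t for integer t.
-738 ≤ 182 + 422t ≤ -218 gives t ∈ [-2, -1], which is 2 values.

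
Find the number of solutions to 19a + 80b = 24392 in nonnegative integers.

16

gcd(80, 19):
  80 = 4×19 + 4
  19 = 4×4 + 3
  4 = 1×3 + 1
  3 = 3×1
so gcd(80, 19) = 1.
Back-substitute for Bézout coefficients:
  1 = 4 - 1×3
  ... = 19×(-21) + 80×(5)
Scale by 24392: one solution is (-512232, 121960). Reduce a mod 80: (8, 303).
General: a = 8 + 80t, b = 303 - 19t.
a ≥ 0 ⇒ t ≥ 0; b ≥ 0 ⇒ t ≤ 15. So t ∈ [0, 15]: 16 solutions.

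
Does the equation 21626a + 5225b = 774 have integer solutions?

gcd(21626, 5225) = 11  (21626 = 4·5225 + 726, 5225 = 7·726 + 143, 726 = 5·143 + 11, 143 = 13·11).
11 does not divide 774 (remainder 4), so no integer solutions.

no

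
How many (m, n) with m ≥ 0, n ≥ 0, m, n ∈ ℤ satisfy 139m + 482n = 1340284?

gcd(482, 139) = 1  (482 = 3*139 + 65, 139 = 2*65 + 9, 65 = 7*9 + 2, 9 = 4*2 + 1, 2 = 2*1).
Back-substituting, 139*(215) + 482*(-62) = 1.
Scale by 1340284: one solution is (288161060, -83097608). Reduce m mod 482: (252, 2708).
General: m = 252 + 482t, n = 2708 - 139t.
m ≥ 0 ⇒ t ≥ 0; n ≥ 0 ⇒ t ≤ 19. So t ∈ [0, 19]: 20 solutions.

20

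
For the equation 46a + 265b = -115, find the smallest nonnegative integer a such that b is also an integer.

gcd(265, 46):
  265 = 5×46 + 35
  46 = 1×35 + 11
  35 = 3×11 + 2
  11 = 5×2 + 1
  2 = 2×1
so gcd(265, 46) = 1.
1 divides -115, so solutions exist.
Back-substitute for Bézout coefficients:
  1 = 11 - 5×2
  ... = 46×(121) + 265×(-21)
Scale by -115/1 = -115: (a₀, b₀) = (-13915, 2415).
General solution: a = -13915 + 265t, b = 2415 - 46t for integer t.
a ≥ 0: smallest is -13915 mod 265 = 130 (at t = 53), with b = -23.

130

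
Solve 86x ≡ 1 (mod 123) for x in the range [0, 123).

113

gcd(123, 86):
  123 = 1·86 + 37
  86 = 2·37 + 12
  37 = 3·12 + 1
  12 = 12·1
so gcd(123, 86) = 1.
Back-substitute for Bézout coefficients:
  1 = 37 - 3·12
  ... = 86·(-10) + 123·(7)
So 86·-10 ≡ 1 (mod 123), and -10 mod 123 = 113.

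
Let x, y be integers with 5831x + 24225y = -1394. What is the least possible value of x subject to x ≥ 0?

gcd(24225, 5831):
  24225 = 4×5831 + 901
  5831 = 6×901 + 425
  901 = 2×425 + 51
  425 = 8×51 + 17
  51 = 3×17
so gcd(24225, 5831) = 17.
17 divides -1394, so solutions exist.
Back-substitute for Bézout coefficients:
  17 = 425 - 8×51
  ... = 5831×(457) + 24225×(-110)
Scale by -1394/17 = -82: (x₀, y₀) = (-37474, 9020).
General solution: x = -37474 + 1425t, y = 9020 - 343t for integer t.
x ≥ 0: smallest is -37474 mod 1425 = 1001 (at t = 27), with y = -241.

1001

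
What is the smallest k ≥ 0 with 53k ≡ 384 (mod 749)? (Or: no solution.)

gcd(749, 53) = 1.
1 divides 384, so solutions exist.
By Bézout, 53·(212) + 749·(-15) = 1.
So 53·(212) ≡ 1 (mod 749); multiply by 384: k ≡ 81408 (mod 749).
Smallest nonnegative: k = 81408 mod 749 = 516.

516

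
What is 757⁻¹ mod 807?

694

gcd(807, 757) = 1.
By Bézout, 757×(-113) + 807×(106) = 1.
So 757×-113 ≡ 1 (mod 807), and -113 mod 807 = 694.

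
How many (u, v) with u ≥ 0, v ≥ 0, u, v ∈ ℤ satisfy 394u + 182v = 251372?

8

gcd(394, 182):
  394 = 2×182 + 30
  182 = 6×30 + 2
  30 = 15×2
so gcd(394, 182) = 2.
Back-substitute for Bézout coefficients:
  2 = 182 - 6×30
  ... = 394×(-6) + 182×(13)
Scale by 125686: one solution is (-754116, 1633918). Reduce u mod 91: (1, 1379).
General: u = 1 + 91t, v = 1379 - 197t.
u ≥ 0 ⇒ t ≥ 0; v ≥ 0 ⇒ t ≤ 7. So t ∈ [0, 7]: 8 solutions.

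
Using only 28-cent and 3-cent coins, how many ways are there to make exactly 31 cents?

Need nonnegative integers with 28j + 3k = 31.
gcd(28, 3) = 1, and 28·(1) + 3·(-9) = 1.
So (j₀, k₀) = (31, -279); general j = 31 + 3t, k = -279 - 28t.
j ≥ 0 ⇒ t ≥ -10; k ≥ 0 ⇒ t ≤ -10. That's 1 value of t.

1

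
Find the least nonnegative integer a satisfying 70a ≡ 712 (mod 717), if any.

gcd(717, 70) = 1.
1 divides 712, so solutions exist.
By Bézout, 70×(-338) + 717×(33) = 1.
So 70×(-338) ≡ 1 (mod 717); multiply by 712: a ≡ -240656 (mod 717).
Smallest nonnegative: a = -240656 mod 717 = 256.

256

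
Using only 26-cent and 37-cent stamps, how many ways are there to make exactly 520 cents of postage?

Need nonnegative integers with 26j + 37k = 520.
gcd(26, 37) = 1, and 26·(10) + 37·(-7) = 1.
So (j₀, k₀) = (5200, -3640); general j = 5200 + 37t, k = -3640 - 26t.
j ≥ 0 ⇒ t ≥ -140; k ≥ 0 ⇒ t ≤ -140. That's 1 value of t.

1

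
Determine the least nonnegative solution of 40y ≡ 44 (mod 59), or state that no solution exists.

7

gcd(59, 40):
  59 = 1*40 + 19
  40 = 2*19 + 2
  19 = 9*2 + 1
  2 = 2*1
so gcd(59, 40) = 1.
1 divides 44, so solutions exist.
Back-substitute for Bézout coefficients:
  1 = 19 - 9*2
  ... = 40*(-28) + 59*(19)
So 40*(-28) ≡ 1 (mod 59); multiply by 44: y ≡ -1232 (mod 59).
Smallest nonnegative: y = -1232 mod 59 = 7.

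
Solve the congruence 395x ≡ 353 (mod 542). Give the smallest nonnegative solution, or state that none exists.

311

gcd(542, 395) = 1.
1 divides 353, so solutions exist.
By Bézout, 395*(-59) + 542*(43) = 1.
So 395*(-59) ≡ 1 (mod 542); multiply by 353: x ≡ -20827 (mod 542).
Smallest nonnegative: x = -20827 mod 542 = 311.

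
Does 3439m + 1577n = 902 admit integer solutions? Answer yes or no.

gcd(3439, 1577) = 19.
19 does not divide 902 (remainder 9), so no integer solutions.

no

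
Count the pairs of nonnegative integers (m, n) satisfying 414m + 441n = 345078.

17

gcd(441, 414) = 9  (441 = 1*414 + 27, 414 = 15*27 + 9, 27 = 3*9).
Back-substituting, 414*(16) + 441*(-15) = 9.
Scale by 38342: one solution is (613472, -575130). Reduce m mod 49: (41, 744).
General: m = 41 + 49t, n = 744 - 46t.
m ≥ 0 ⇒ t ≥ 0; n ≥ 0 ⇒ t ≤ 16. So t ∈ [0, 16]: 17 solutions.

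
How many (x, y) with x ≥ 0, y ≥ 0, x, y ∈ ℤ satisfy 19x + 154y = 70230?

24

gcd(154, 19) = 1  (154 = 8·19 + 2, 19 = 9·2 + 1, 2 = 2·1).
Back-substituting, 19·(73) + 154·(-9) = 1.
Scale by 70230: one solution is (5126790, -632070). Reduce x mod 154: (130, 440).
General: x = 130 + 154t, y = 440 - 19t.
x ≥ 0 ⇒ t ≥ 0; y ≥ 0 ⇒ t ≤ 23. So t ∈ [0, 23]: 24 solutions.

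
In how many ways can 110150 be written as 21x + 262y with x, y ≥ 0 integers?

20

gcd(262, 21) = 1  (262 = 12·21 + 10, 21 = 2·10 + 1, 10 = 10·1).
Back-substituting, 21·(25) + 262·(-2) = 1.
Scale by 110150: one solution is (2753750, -220300). Reduce x mod 262: (130, 410).
General: x = 130 + 262t, y = 410 - 21t.
x ≥ 0 ⇒ t ≥ 0; y ≥ 0 ⇒ t ≤ 19. So t ∈ [0, 19]: 20 solutions.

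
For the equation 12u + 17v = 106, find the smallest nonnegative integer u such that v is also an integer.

gcd(17, 12) = 1.
1 divides 106, so solutions exist.
By Bézout, 12·(-7) + 17·(5) = 1.
Scale by 106/1 = 106: (u₀, v₀) = (-742, 530).
General solution: u = -742 + 17t, v = 530 - 12t for integer t.
u ≥ 0: smallest is -742 mod 17 = 6 (at t = 44), with v = 2.

6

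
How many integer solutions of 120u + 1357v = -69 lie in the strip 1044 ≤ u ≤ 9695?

gcd(1357, 120):
  1357 = 11·120 + 37
  120 = 3·37 + 9
  37 = 4·9 + 1
  9 = 9·1
so gcd(1357, 120) = 1.
Back-substitute for Bézout coefficients:
  1 = 37 - 4·9
  ... = 120·(-147) + 1357·(13)
Scale by -69: particular solution (10143, -897); reduce u mod 1357: (644, -57).
General solution: u = 644 + 1357t, v = -57 - 120t for integer t.
1044 ≤ 644 + 1357t ≤ 9695 gives t ∈ [1, 6], which is 6 values.

6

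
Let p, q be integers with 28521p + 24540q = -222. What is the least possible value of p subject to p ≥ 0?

1578

gcd(28521, 24540) = 3.
3 divides -222, so solutions exist.
By Bézout, 28521×(863) + 24540×(-1003) = 3.
Scale by -222/3 = -74: (p₀, q₀) = (-63862, 74222).
General solution: p = -63862 + 8180t, q = 74222 - 9507t for integer t.
p ≥ 0: smallest is -63862 mod 8180 = 1578 (at t = 8), with q = -1834.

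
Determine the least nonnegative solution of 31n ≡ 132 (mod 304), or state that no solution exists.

gcd(304, 31) = 1.
1 divides 132, so solutions exist.
By Bézout, 31·(-49) + 304·(5) = 1.
So 31·(-49) ≡ 1 (mod 304); multiply by 132: n ≡ -6468 (mod 304).
Smallest nonnegative: n = -6468 mod 304 = 220.

220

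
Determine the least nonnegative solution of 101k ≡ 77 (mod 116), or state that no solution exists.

gcd(116, 101):
  116 = 1·101 + 15
  101 = 6·15 + 11
  15 = 1·11 + 4
  11 = 2·4 + 3
  4 = 1·3 + 1
  3 = 3·1
so gcd(116, 101) = 1.
1 divides 77, so solutions exist.
Back-substitute for Bézout coefficients:
  1 = 4 - 1·3
  ... = 101·(-31) + 116·(27)
So 101·(-31) ≡ 1 (mod 116); multiply by 77: k ≡ -2387 (mod 116).
Smallest nonnegative: k = -2387 mod 116 = 49.

49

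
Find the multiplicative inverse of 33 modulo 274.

191

gcd(274, 33) = 1.
By Bézout, 33*(-83) + 274*(10) = 1.
So 33*-83 ≡ 1 (mod 274), and -83 mod 274 = 191.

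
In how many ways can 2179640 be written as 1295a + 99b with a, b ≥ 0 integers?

17

gcd(1295, 99) = 1  (1295 = 13×99 + 8, 99 = 12×8 + 3, 8 = 2×3 + 2, 3 = 1×2 + 1, 2 = 2×1).
Back-substituting, 1295×(-37) + 99×(484) = 1.
Scale by 2179640: one solution is (-80646680, 1054945760). Reduce a mod 99: (7, 21925).
General: a = 7 + 99t, b = 21925 - 1295t.
a ≥ 0 ⇒ t ≥ 0; b ≥ 0 ⇒ t ≤ 16. So t ∈ [0, 16]: 17 solutions.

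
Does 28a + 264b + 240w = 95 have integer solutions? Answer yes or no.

gcd(264, 28):
  264 = 9×28 + 12
  28 = 2×12 + 4
  12 = 3×4
so gcd(264, 28) = 4.
gcd(4, 240) = 4.
4 does not divide 95 (remainder 3), so no integer solutions.

no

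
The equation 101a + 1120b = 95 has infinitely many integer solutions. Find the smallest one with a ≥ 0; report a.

gcd(1120, 101) = 1  (1120 = 11×101 + 9, 101 = 11×9 + 2, 9 = 4×2 + 1, 2 = 2×1).
1 divides 95, so solutions exist.
Back-substituting, 101×(-499) + 1120×(45) = 1.
Scale by 95/1 = 95: (a₀, b₀) = (-47405, 4275).
General solution: a = -47405 + 1120t, b = 4275 - 101t for integer t.
a ≥ 0: smallest is -47405 mod 1120 = 755 (at t = 43), with b = -68.

755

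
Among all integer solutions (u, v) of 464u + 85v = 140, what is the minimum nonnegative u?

45

gcd(464, 85) = 1  (464 = 5×85 + 39, 85 = 2×39 + 7, 39 = 5×7 + 4, 7 = 1×4 + 3, 4 = 1×3 + 1, 3 = 3×1).
1 divides 140, so solutions exist.
Back-substituting, 464×(24) + 85×(-131) = 1.
Scale by 140/1 = 140: (u₀, v₀) = (3360, -18340).
General solution: u = 3360 + 85t, v = -18340 - 464t for integer t.
u ≥ 0: smallest is 3360 mod 85 = 45 (at t = -39), with v = -244.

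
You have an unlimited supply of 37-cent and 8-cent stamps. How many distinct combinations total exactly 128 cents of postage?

Need nonnegative integers with 37j + 8k = 128.
gcd(37, 8) = 1, and 37·(-3) + 8·(14) = 1.
So (j₀, k₀) = (-384, 1792); general j = -384 + 8t, k = 1792 - 37t.
j ≥ 0 ⇒ t ≥ 48; k ≥ 0 ⇒ t ≤ 48. That's 1 value of t.

1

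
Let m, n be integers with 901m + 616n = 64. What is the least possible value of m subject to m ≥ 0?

24

gcd(901, 616) = 1  (901 = 1*616 + 285, 616 = 2*285 + 46, 285 = 6*46 + 9, 46 = 5*9 + 1, 9 = 9*1).
1 divides 64, so solutions exist.
Back-substituting, 901*(-67) + 616*(98) = 1.
Scale by 64/1 = 64: (m₀, n₀) = (-4288, 6272).
General solution: m = -4288 + 616t, n = 6272 - 901t for integer t.
m ≥ 0: smallest is -4288 mod 616 = 24 (at t = 7), with n = -35.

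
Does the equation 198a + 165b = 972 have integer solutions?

no

gcd(198, 165) = 33.
33 does not divide 972 (remainder 15), so no integer solutions.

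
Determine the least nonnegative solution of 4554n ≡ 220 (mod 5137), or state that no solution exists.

gcd(5137, 4554) = 11.
11 divides 220, so solutions exist.
By Bézout, 4554·(-141) + 5137·(125) = 11.
So 4554·(-141) ≡ 11 (mod 5137); multiply by 20: n ≡ -2820 (mod 467).
Smallest nonnegative: n = -2820 mod 467 = 449.

449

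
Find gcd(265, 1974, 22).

1

gcd(1974, 265):
  1974 = 7*265 + 119
  265 = 2*119 + 27
  119 = 4*27 + 11
  27 = 2*11 + 5
  11 = 2*5 + 1
  5 = 5*1
so gcd(1974, 265) = 1.
gcd(1, 22) = 1.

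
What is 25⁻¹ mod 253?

81

gcd(253, 25) = 1.
By Bézout, 25×(81) + 253×(-8) = 1.
So 25×81 ≡ 1 (mod 253), and 81 mod 253 = 81.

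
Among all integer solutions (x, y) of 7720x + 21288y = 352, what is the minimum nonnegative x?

gcd(21288, 7720) = 8  (21288 = 2×7720 + 5848, 7720 = 1×5848 + 1872, 5848 = 3×1872 + 232, 1872 = 8×232 + 16, 232 = 14×16 + 8, 16 = 2×8).
8 divides 352, so solutions exist.
Back-substituting, 7720×(-1285) + 21288×(466) = 8.
Scale by 352/8 = 44: (x₀, y₀) = (-56540, 20504).
General solution: x = -56540 + 2661t, y = 20504 - 965t for integer t.
x ≥ 0: smallest is -56540 mod 2661 = 2002 (at t = 22), with y = -726.

2002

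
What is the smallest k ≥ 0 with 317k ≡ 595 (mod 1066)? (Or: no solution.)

gcd(1066, 317) = 1.
1 divides 595, so solutions exist.
By Bézout, 317*(-343) + 1066*(102) = 1.
So 317*(-343) ≡ 1 (mod 1066); multiply by 595: k ≡ -204085 (mod 1066).
Smallest nonnegative: k = -204085 mod 1066 = 587.

587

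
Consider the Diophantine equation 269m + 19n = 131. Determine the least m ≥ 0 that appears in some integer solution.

gcd(269, 19):
  269 = 14·19 + 3
  19 = 6·3 + 1
  3 = 3·1
so gcd(269, 19) = 1.
1 divides 131, so solutions exist.
Back-substitute for Bézout coefficients:
  1 = 19 - 6·3
  ... = 269·(-6) + 19·(85)
Scale by 131/1 = 131: (m₀, n₀) = (-786, 11135).
General solution: m = -786 + 19t, n = 11135 - 269t for integer t.
m ≥ 0: smallest is -786 mod 19 = 12 (at t = 42), with n = -163.

12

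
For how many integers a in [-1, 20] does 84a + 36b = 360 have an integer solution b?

gcd(84, 36) = 12  (84 = 2*36 + 12, 36 = 3*12).
Back-substituting, 84*(1) + 36*(-2) = 12.
Scale by 30: particular solution (30, -60); reduce a mod 3: (0, 10).
General solution: a = 0 + 3t, b = 10 - 7t for integer t.
-1 ≤ 0 + 3t ≤ 20 gives t ∈ [0, 6], which is 7 values.

7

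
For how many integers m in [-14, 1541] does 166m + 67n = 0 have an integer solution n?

gcd(166, 67) = 1.
By Bézout, 166*(-23) + 67*(57) = 1.
Particular solution: (0, 0).
General solution: m = 0 + 67t, n = 0 - 166t for integer t.
-14 ≤ 0 + 67t ≤ 1541 gives t ∈ [0, 23], which is 24 values.

24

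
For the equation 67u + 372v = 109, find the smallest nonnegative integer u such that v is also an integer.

307

gcd(372, 67):
  372 = 5×67 + 37
  67 = 1×37 + 30
  37 = 1×30 + 7
  30 = 4×7 + 2
  7 = 3×2 + 1
  2 = 2×1
so gcd(372, 67) = 1.
1 divides 109, so solutions exist.
Back-substitute for Bézout coefficients:
  1 = 7 - 3×2
  ... = 67×(-161) + 372×(29)
Scale by 109/1 = 109: (u₀, v₀) = (-17549, 3161).
General solution: u = -17549 + 372t, v = 3161 - 67t for integer t.
u ≥ 0: smallest is -17549 mod 372 = 307 (at t = 48), with v = -55.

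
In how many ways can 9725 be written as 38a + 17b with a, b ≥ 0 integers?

gcd(38, 17) = 1.
By Bézout, 38*(-4) + 17*(9) = 1.
One solution: (13, 543).
General: a = 13 + 17t, b = 543 - 38t.
a ≥ 0 ⇒ t ≥ 0; b ≥ 0 ⇒ t ≤ 14. So t ∈ [0, 14]: 15 solutions.

15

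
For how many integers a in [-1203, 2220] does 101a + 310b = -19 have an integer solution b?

gcd(310, 101) = 1.
By Bézout, 101×(-89) + 310×(29) = 1.
Particular solution: (141, -46).
General solution: a = 141 + 310t, b = -46 - 101t for integer t.
-1203 ≤ 141 + 310t ≤ 2220 gives t ∈ [-4, 6], which is 11 values.

11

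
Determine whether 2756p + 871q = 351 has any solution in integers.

gcd(2756, 871) = 13  (2756 = 3×871 + 143, 871 = 6×143 + 13, 143 = 11×13).
13 divides 351, so integer solutions exist.

yes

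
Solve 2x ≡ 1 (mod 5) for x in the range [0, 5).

gcd(5, 2) = 1  (5 = 2*2 + 1, 2 = 2*1).
Back-substituting, 2*(-2) + 5*(1) = 1.
So 2*-2 ≡ 1 (mod 5), and -2 mod 5 = 3.

3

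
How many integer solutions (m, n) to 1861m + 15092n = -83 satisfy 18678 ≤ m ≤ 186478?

gcd(15092, 1861) = 1.
By Bézout, 1861*(3625) + 15092*(-447) = 1.
Particular solution: (965, -119).
General solution: m = 965 + 15092t, n = -119 - 1861t for integer t.
18678 ≤ 965 + 15092t ≤ 186478 gives t ∈ [2, 12], which is 11 values.

11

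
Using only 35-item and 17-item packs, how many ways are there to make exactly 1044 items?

Need nonnegative integers with 35j + 17k = 1044.
gcd(35, 17) = 1, and 35·(1) + 17·(-2) = 1.
So (j₀, k₀) = (1044, -2088); general j = 1044 + 17t, k = -2088 - 35t.
j ≥ 0 ⇒ t ≥ -61; k ≥ 0 ⇒ t ≤ -60. That's 2 values of t.

2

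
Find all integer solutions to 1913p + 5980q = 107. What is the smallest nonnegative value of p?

gcd(5980, 1913):
  5980 = 3·1913 + 241
  1913 = 7·241 + 226
  241 = 1·226 + 15
  226 = 15·15 + 1
  15 = 15·1
so gcd(5980, 1913) = 1.
1 divides 107, so solutions exist.
Back-substitute for Bézout coefficients:
  1 = 226 - 15·15
  ... = 1913·(397) + 5980·(-127)
Scale by 107/1 = 107: (p₀, q₀) = (42479, -13589).
General solution: p = 42479 + 5980t, q = -13589 - 1913t for integer t.
p ≥ 0: smallest is 42479 mod 5980 = 619 (at t = -7), with q = -198.

619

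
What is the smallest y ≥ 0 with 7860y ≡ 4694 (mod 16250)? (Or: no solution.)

gcd(16250, 7860) = 10.
10 does not divide 4694, so the congruence has no solution.

no solution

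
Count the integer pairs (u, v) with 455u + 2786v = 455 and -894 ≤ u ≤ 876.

gcd(2786, 455) = 7  (2786 = 6·455 + 56, 455 = 8·56 + 7, 56 = 8·7).
Back-substituting, 455·(49) + 2786·(-8) = 7.
Scale by 65: particular solution (3185, -520); reduce u mod 398: (1, 0).
General solution: u = 1 + 398t, v = 0 - 65t for integer t.
-894 ≤ 1 + 398t ≤ 876 gives t ∈ [-2, 2], which is 5 values.

5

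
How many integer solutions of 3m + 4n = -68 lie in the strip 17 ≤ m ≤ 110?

23

gcd(4, 3):
  4 = 1·3 + 1
  3 = 3·1
so gcd(4, 3) = 1.
Back-substitute for Bézout coefficients:
  1 = 4 - 1·3
  ... = 3·(-1) + 4·(1)
Scale by -68: particular solution (68, -68); reduce m mod 4: (0, -17).
General solution: m = 0 + 4t, n = -17 - 3t for integer t.
17 ≤ 0 + 4t ≤ 110 gives t ∈ [5, 27], which is 23 values.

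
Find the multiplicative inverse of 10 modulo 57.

gcd(57, 10) = 1  (57 = 5·10 + 7, 10 = 1·7 + 3, 7 = 2·3 + 1, 3 = 3·1).
Back-substituting, 10·(-17) + 57·(3) = 1.
So 10·-17 ≡ 1 (mod 57), and -17 mod 57 = 40.

40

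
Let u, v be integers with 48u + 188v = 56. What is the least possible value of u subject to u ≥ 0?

9

gcd(188, 48):
  188 = 3×48 + 44
  48 = 1×44 + 4
  44 = 11×4
so gcd(188, 48) = 4.
4 divides 56, so solutions exist.
Back-substitute for Bézout coefficients:
  4 = 48 - 1×44
  ... = 48×(4) + 188×(-1)
Scale by 56/4 = 14: (u₀, v₀) = (56, -14).
General solution: u = 56 + 47t, v = -14 - 12t for integer t.
u ≥ 0: smallest is 56 mod 47 = 9 (at t = -1), with v = -2.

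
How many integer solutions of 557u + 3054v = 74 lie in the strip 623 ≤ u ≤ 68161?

22

gcd(3054, 557):
  3054 = 5*557 + 269
  557 = 2*269 + 19
  269 = 14*19 + 3
  19 = 6*3 + 1
  3 = 3*1
so gcd(3054, 557) = 1.
Back-substitute for Bézout coefficients:
  1 = 19 - 6*3
  ... = 557*(965) + 3054*(-176)
Scale by 74: particular solution (71410, -13024); reduce u mod 3054: (1168, -213).
General solution: u = 1168 + 3054t, v = -213 - 557t for integer t.
623 ≤ 1168 + 3054t ≤ 68161 gives t ∈ [0, 21], which is 22 values.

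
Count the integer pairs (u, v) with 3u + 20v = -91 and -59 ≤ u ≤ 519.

29

gcd(20, 3) = 1  (20 = 6*3 + 2, 3 = 1*2 + 1, 2 = 2*1).
Back-substituting, 3*(7) + 20*(-1) = 1.
Scale by -91: particular solution (-637, 91); reduce u mod 20: (3, -5).
General solution: u = 3 + 20t, v = -5 - 3t for integer t.
-59 ≤ 3 + 20t ≤ 519 gives t ∈ [-3, 25], which is 29 values.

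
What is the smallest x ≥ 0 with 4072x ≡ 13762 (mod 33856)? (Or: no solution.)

gcd(33856, 4072):
  33856 = 8×4072 + 1280
  4072 = 3×1280 + 232
  1280 = 5×232 + 120
  232 = 1×120 + 112
  120 = 1×112 + 8
  112 = 14×8
so gcd(33856, 4072) = 8.
8 does not divide 13762, so the congruence has no solution.

no solution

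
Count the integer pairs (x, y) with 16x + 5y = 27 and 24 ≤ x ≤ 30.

gcd(16, 5):
  16 = 3×5 + 1
  5 = 5×1
so gcd(16, 5) = 1.
Back-substitute for Bézout coefficients:
  1 = 16 - 3×5
  ... = 16×(1) + 5×(-3)
Scale by 27: particular solution (27, -81); reduce x mod 5: (2, -1).
General solution: x = 2 + 5t, y = -1 - 16t for integer t.
24 ≤ 2 + 5t ≤ 30 gives t ∈ [5, 5], which is 1 value.

1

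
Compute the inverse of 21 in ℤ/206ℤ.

gcd(206, 21) = 1  (206 = 9*21 + 17, 21 = 1*17 + 4, 17 = 4*4 + 1, 4 = 4*1).
Back-substituting, 21*(-49) + 206*(5) = 1.
So 21*-49 ≡ 1 (mod 206), and -49 mod 206 = 157.

157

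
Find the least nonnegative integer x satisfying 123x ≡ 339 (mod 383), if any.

gcd(383, 123) = 1.
1 divides 339, so solutions exist.
By Bézout, 123·(-137) + 383·(44) = 1.
So 123·(-137) ≡ 1 (mod 383); multiply by 339: x ≡ -46443 (mod 383).
Smallest nonnegative: x = -46443 mod 383 = 283.

283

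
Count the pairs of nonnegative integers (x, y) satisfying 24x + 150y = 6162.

10

gcd(150, 24) = 6  (150 = 6×24 + 6, 24 = 4×6).
Back-substituting, 24×(-6) + 150×(1) = 6.
Scale by 1027: one solution is (-6162, 1027). Reduce x mod 25: (13, 39).
General: x = 13 + 25t, y = 39 - 4t.
x ≥ 0 ⇒ t ≥ 0; y ≥ 0 ⇒ t ≤ 9. So t ∈ [0, 9]: 10 solutions.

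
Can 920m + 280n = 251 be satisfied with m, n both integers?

gcd(920, 280) = 40.
40 does not divide 251 (remainder 11), so no integer solutions.

no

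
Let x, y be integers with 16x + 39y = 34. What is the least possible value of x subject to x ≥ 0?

7

gcd(39, 16) = 1.
1 divides 34, so solutions exist.
By Bézout, 16×(-17) + 39×(7) = 1.
Scale by 34/1 = 34: (x₀, y₀) = (-578, 238).
General solution: x = -578 + 39t, y = 238 - 16t for integer t.
x ≥ 0: smallest is -578 mod 39 = 7 (at t = 15), with y = -2.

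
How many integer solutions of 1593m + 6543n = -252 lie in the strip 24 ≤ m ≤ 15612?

gcd(6543, 1593):
  6543 = 4·1593 + 171
  1593 = 9·171 + 54
  171 = 3·54 + 9
  54 = 6·9
so gcd(6543, 1593) = 9.
Back-substitute for Bézout coefficients:
  9 = 171 - 3·54
  ... = 1593·(-115) + 6543·(28)
Scale by -28: particular solution (3220, -784); reduce m mod 727: (312, -76).
General solution: m = 312 + 727t, n = -76 - 177t for integer t.
24 ≤ 312 + 727t ≤ 15612 gives t ∈ [0, 21], which is 22 values.

22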